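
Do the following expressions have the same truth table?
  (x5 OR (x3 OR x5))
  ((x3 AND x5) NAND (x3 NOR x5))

No. Counterexample: with x3=0, x5=0, Expression 1 = 0 but Expression 2 = 1.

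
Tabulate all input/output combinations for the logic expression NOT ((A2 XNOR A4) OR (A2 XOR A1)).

A1 | A2 | A4 | Output
---------------------
0 | 0 | 0 | 0
0 | 0 | 1 | 1
0 | 1 | 0 | 0
0 | 1 | 1 | 0
1 | 0 | 0 | 0
1 | 0 | 1 | 0
1 | 1 | 0 | 1
1 | 1 | 1 | 0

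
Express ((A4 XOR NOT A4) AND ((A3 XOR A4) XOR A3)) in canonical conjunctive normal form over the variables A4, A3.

(A4 OR A3) AND (A4 OR NOT A3)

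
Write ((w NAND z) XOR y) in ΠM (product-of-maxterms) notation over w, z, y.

ΠM(1, 3, 5, 6) = (w OR z OR NOT y) AND (w OR NOT z OR NOT y) AND (NOT w OR z OR NOT y) AND (NOT w OR NOT z OR y)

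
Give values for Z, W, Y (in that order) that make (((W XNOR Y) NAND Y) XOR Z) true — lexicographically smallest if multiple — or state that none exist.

Z=0, W=0, Y=0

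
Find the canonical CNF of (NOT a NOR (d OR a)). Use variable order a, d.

(a OR d) AND (a OR NOT d) AND (NOT a OR d) AND (NOT a OR NOT d)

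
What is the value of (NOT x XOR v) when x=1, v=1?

Substituting: (NOT 1 XOR 1)
= 1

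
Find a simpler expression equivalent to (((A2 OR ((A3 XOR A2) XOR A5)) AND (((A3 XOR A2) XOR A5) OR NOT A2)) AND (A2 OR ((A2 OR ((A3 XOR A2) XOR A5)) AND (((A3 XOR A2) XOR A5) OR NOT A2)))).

By absorption (E AND (E OR v) = E) then distribution ((E OR v) AND (E OR NOT v) = E):
= ((A3 XOR A2) XOR A5)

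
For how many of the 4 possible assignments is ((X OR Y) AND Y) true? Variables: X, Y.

Satisfying assignments: (0,1), (1,1)
Count: 2 out of 4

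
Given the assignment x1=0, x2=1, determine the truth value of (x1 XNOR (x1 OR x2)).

Substituting: (0 XNOR (0 OR 1))
= 0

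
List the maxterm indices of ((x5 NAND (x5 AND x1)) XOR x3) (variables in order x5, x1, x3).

ΠM(1, 3, 5, 6) = (x5 OR x1 OR NOT x3) AND (x5 OR NOT x1 OR NOT x3) AND (NOT x5 OR x1 OR NOT x3) AND (NOT x5 OR NOT x1 OR x3)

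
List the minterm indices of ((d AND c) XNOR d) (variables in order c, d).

Σm(0, 2, 3) = (NOT c AND NOT d) OR (c AND NOT d) OR (c AND d)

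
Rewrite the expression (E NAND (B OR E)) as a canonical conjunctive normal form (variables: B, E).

(B OR NOT E) AND (NOT B OR NOT E)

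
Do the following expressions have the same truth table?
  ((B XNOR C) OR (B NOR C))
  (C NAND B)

No. Counterexample: with B=0, C=1, Expression 1 = 0 but Expression 2 = 1.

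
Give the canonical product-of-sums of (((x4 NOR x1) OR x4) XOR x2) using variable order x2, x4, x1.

ΠM(1, 4, 6, 7) = (x2 OR x4 OR NOT x1) AND (NOT x2 OR x4 OR x1) AND (NOT x2 OR NOT x4 OR x1) AND (NOT x2 OR NOT x4 OR NOT x1)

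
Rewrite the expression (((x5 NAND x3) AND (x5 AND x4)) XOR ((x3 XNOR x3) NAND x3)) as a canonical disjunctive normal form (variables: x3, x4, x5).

(NOT x3 AND NOT x4 AND NOT x5) OR (NOT x3 AND NOT x4 AND x5) OR (NOT x3 AND x4 AND NOT x5)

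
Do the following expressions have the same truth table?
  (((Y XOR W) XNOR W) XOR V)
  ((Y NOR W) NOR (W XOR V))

No. Counterexample: with Y=0, W=0, V=0, Expression 1 = 1 but Expression 2 = 0.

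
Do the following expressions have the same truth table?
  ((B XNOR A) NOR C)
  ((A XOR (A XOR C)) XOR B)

No. Counterexample: with A=0, B=0, C=1, Expression 1 = 0 but Expression 2 = 1.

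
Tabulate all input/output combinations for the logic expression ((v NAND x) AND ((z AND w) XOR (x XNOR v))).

w | v | z | x | Output
----------------------
0 | 0 | 0 | 0 | 1
0 | 0 | 0 | 1 | 0
0 | 0 | 1 | 0 | 1
0 | 0 | 1 | 1 | 0
0 | 1 | 0 | 0 | 0
0 | 1 | 0 | 1 | 0
0 | 1 | 1 | 0 | 0
0 | 1 | 1 | 1 | 0
1 | 0 | 0 | 0 | 1
1 | 0 | 0 | 1 | 0
1 | 0 | 1 | 0 | 0
1 | 0 | 1 | 1 | 1
1 | 1 | 0 | 0 | 0
1 | 1 | 0 | 1 | 0
1 | 1 | 1 | 0 | 1
1 | 1 | 1 | 1 | 0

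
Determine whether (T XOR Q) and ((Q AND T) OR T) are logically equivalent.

No. Counterexample: with T=0, Q=1, Expression 1 = 1 but Expression 2 = 0.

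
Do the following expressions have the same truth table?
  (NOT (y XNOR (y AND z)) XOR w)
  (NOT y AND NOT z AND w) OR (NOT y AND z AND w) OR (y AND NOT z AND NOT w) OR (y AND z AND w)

Yes, they are equivalent — the two output columns agree on all 8 assignments:
y | z | w | Expression 1 | Expression 2
---------------------------------------
0 | 0 | 0 | 0 | 0
0 | 0 | 1 | 1 | 1
0 | 1 | 0 | 0 | 0
0 | 1 | 1 | 1 | 1
1 | 0 | 0 | 1 | 1
1 | 0 | 1 | 0 | 0
1 | 1 | 0 | 0 | 0
1 | 1 | 1 | 1 | 1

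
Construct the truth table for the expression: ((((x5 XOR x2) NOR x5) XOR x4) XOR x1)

x4 | x5 | x1 | x2 | Output
--------------------------
0 | 0 | 0 | 0 | 1
0 | 0 | 0 | 1 | 0
0 | 0 | 1 | 0 | 0
0 | 0 | 1 | 1 | 1
0 | 1 | 0 | 0 | 0
0 | 1 | 0 | 1 | 0
0 | 1 | 1 | 0 | 1
0 | 1 | 1 | 1 | 1
1 | 0 | 0 | 0 | 0
1 | 0 | 0 | 1 | 1
1 | 0 | 1 | 0 | 1
1 | 0 | 1 | 1 | 0
1 | 1 | 0 | 0 | 1
1 | 1 | 0 | 1 | 1
1 | 1 | 1 | 0 | 0
1 | 1 | 1 | 1 | 0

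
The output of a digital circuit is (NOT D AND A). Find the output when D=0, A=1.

Substituting: (NOT 0 AND 1)
= 1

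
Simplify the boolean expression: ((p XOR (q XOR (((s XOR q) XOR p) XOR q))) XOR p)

By XOR self-cancellation ((E XOR v) XOR v = E) then XOR self-cancellation ((E XOR v) XOR v = E):
= ((s XOR q) XOR p)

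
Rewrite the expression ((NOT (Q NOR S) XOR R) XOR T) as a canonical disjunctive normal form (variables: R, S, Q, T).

(NOT R AND NOT S AND NOT Q AND T) OR (NOT R AND NOT S AND Q AND NOT T) OR (NOT R AND S AND NOT Q AND NOT T) OR (NOT R AND S AND Q AND NOT T) OR (R AND NOT S AND NOT Q AND NOT T) OR (R AND NOT S AND Q AND T) OR (R AND S AND NOT Q AND T) OR (R AND S AND Q AND T)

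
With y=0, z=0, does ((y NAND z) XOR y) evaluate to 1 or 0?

Substituting: ((0 NAND 0) XOR 0)
= 1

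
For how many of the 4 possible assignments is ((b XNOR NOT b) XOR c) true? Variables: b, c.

Satisfying assignments: (0,1), (1,1)
Count: 2 out of 4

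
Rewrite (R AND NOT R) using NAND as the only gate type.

((R NAND (R NAND R)) NAND (R NAND (R NAND R)))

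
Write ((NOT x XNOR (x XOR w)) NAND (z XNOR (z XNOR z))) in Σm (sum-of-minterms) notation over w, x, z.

Σm(0, 1, 2, 3, 4, 6) = (NOT w AND NOT x AND NOT z) OR (NOT w AND NOT x AND z) OR (NOT w AND x AND NOT z) OR (NOT w AND x AND z) OR (w AND NOT x AND NOT z) OR (w AND x AND NOT z)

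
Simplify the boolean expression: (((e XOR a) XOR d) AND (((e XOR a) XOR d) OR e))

By absorption (E AND (E OR v) = E):
= ((e XOR a) XOR d)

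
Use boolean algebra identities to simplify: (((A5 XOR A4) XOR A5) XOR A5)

By XOR self-cancellation ((E XOR v) XOR v = E):
= (A5 XOR A4)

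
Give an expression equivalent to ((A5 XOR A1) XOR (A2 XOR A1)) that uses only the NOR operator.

((((((((A5 NOR A1) NOR (A5 NOR A1)) NOR ((A5 NOR A1) NOR (A5 NOR A1))) NOR ((((A5 NOR A5) NOR (A1 NOR A1)) NOR ((A5 NOR A5) NOR (A1 NOR A1))) NOR (((A5 NOR A5) NOR (A1 NOR A1)) NOR ((A5 NOR A5) NOR (A1 NOR A1))))) NOR ((((A2 NOR A1) NOR (A2 NOR A1)) NOR ((A2 NOR A1) NOR (A2 NOR A1))) NOR ((((A2 NOR A2) NOR (A1 NOR A1)) NOR ((A2 NOR A2) NOR (A1 NOR A1))) NOR (((A2 NOR A2) NOR (A1 NOR A1)) NOR ((A2 NOR A2) NOR (A1 NOR A1)))))) NOR (((((A5 NOR A1) NOR (A5 NOR A1)) NOR ((A5 NOR A1) NOR (A5 NOR A1))) NOR ((((A5 NOR A5) NOR (A1 NOR A1)) NOR ((A5 NOR A5) NOR (A1 NOR A1))) NOR (((A5 NOR A5) NOR (A1 NOR A1)) NOR ((A5 NOR A5) NOR (A1 NOR A1))))) NOR ((((A2 NOR A1) NOR (A2 NOR A1)) NOR ((A2 NOR A1) NOR (A2 NOR A1))) NOR ((((A2 NOR A2) NOR (A1 NOR A1)) NOR ((A2 NOR A2) NOR (A1 NOR A1))) NOR (((A2 NOR A2) NOR (A1 NOR A1)) NOR ((A2 NOR A2) NOR (A1 NOR A1))))))) NOR ((((((A5 NOR A1) NOR (A5 NOR A1)) NOR ((A5 NOR A1) NOR (A5 NOR A1))) NOR ((((A5 NOR A5) NOR (A1 NOR A1)) NOR ((A5 NOR A5) NOR (A1 NOR A1))) NOR (((A5 NOR A5) NOR (A1 NOR A1)) NOR ((A5 NOR A5) NOR (A1 NOR A1))))) NOR ((((A2 NOR A1) NOR (A2 NOR A1)) NOR ((A2 NOR A1) NOR (A2 NOR A1))) NOR ((((A2 NOR A2) NOR (A1 NOR A1)) NOR ((A2 NOR A2) NOR (A1 NOR A1))) NOR (((A2 NOR A2) NOR (A1 NOR A1)) NOR ((A2 NOR A2) NOR (A1 NOR A1)))))) NOR (((((A5 NOR A1) NOR (A5 NOR A1)) NOR ((A5 NOR A1) NOR (A5 NOR A1))) NOR ((((A5 NOR A5) NOR (A1 NOR A1)) NOR ((A5 NOR A5) NOR (A1 NOR A1))) NOR (((A5 NOR A5) NOR (A1 NOR A1)) NOR ((A5 NOR A5) NOR (A1 NOR A1))))) NOR ((((A2 NOR A1) NOR (A2 NOR A1)) NOR ((A2 NOR A1) NOR (A2 NOR A1))) NOR ((((A2 NOR A2) NOR (A1 NOR A1)) NOR ((A2 NOR A2) NOR (A1 NOR A1))) NOR (((A2 NOR A2) NOR (A1 NOR A1)) NOR ((A2 NOR A2) NOR (A1 NOR A1)))))))) NOR ((((((((A5 NOR A1) NOR (A5 NOR A1)) NOR ((A5 NOR A1) NOR (A5 NOR A1))) NOR ((((A5 NOR A5) NOR (A1 NOR A1)) NOR ((A5 NOR A5) NOR (A1 NOR A1))) NOR (((A5 NOR A5) NOR (A1 NOR A1)) NOR ((A5 NOR A5) NOR (A1 NOR A1))))) NOR ((((A5 NOR A1) NOR (A5 NOR A1)) NOR ((A5 NOR A1) NOR (A5 NOR A1))) NOR ((((A5 NOR A5) NOR (A1 NOR A1)) NOR ((A5 NOR A5) NOR (A1 NOR A1))) NOR (((A5 NOR A5) NOR (A1 NOR A1)) NOR ((A5 NOR A5) NOR (A1 NOR A1)))))) NOR (((((A2 NOR A1) NOR (A2 NOR A1)) NOR ((A2 NOR A1) NOR (A2 NOR A1))) NOR ((((A2 NOR A2) NOR (A1 NOR A1)) NOR ((A2 NOR A2) NOR (A1 NOR A1))) NOR (((A2 NOR A2) NOR (A1 NOR A1)) NOR ((A2 NOR A2) NOR (A1 NOR A1))))) NOR ((((A2 NOR A1) NOR (A2 NOR A1)) NOR ((A2 NOR A1) NOR (A2 NOR A1))) NOR ((((A2 NOR A2) NOR (A1 NOR A1)) NOR ((A2 NOR A2) NOR (A1 NOR A1))) NOR (((A2 NOR A2) NOR (A1 NOR A1)) NOR ((A2 NOR A2) NOR (A1 NOR A1))))))) NOR ((((((A5 NOR A1) NOR (A5 NOR A1)) NOR ((A5 NOR A1) NOR (A5 NOR A1))) NOR ((((A5 NOR A5) NOR (A1 NOR A1)) NOR ((A5 NOR A5) NOR (A1 NOR A1))) NOR (((A5 NOR A5) NOR (A1 NOR A1)) NOR ((A5 NOR A5) NOR (A1 NOR A1))))) NOR ((((A5 NOR A1) NOR (A5 NOR A1)) NOR ((A5 NOR A1) NOR (A5 NOR A1))) NOR ((((A5 NOR A5) NOR (A1 NOR A1)) NOR ((A5 NOR A5) NOR (A1 NOR A1))) NOR (((A5 NOR A5) NOR (A1 NOR A1)) NOR ((A5 NOR A5) NOR (A1 NOR A1)))))) NOR (((((A2 NOR A1) NOR (A2 NOR A1)) NOR ((A2 NOR A1) NOR (A2 NOR A1))) NOR ((((A2 NOR A2) NOR (A1 NOR A1)) NOR ((A2 NOR A2) NOR (A1 NOR A1))) NOR (((A2 NOR A2) NOR (A1 NOR A1)) NOR ((A2 NOR A2) NOR (A1 NOR A1))))) NOR ((((A2 NOR A1) NOR (A2 NOR A1)) NOR ((A2 NOR A1) NOR (A2 NOR A1))) NOR ((((A2 NOR A2) NOR (A1 NOR A1)) NOR ((A2 NOR A2) NOR (A1 NOR A1))) NOR (((A2 NOR A2) NOR (A1 NOR A1)) NOR ((A2 NOR A2) NOR (A1 NOR A1)))))))) NOR (((((((A5 NOR A1) NOR (A5 NOR A1)) NOR ((A5 NOR A1) NOR (A5 NOR A1))) NOR ((((A5 NOR A5) NOR (A1 NOR A1)) NOR ((A5 NOR A5) NOR (A1 NOR A1))) NOR (((A5 NOR A5) NOR (A1 NOR A1)) NOR ((A5 NOR A5) NOR (A1 NOR A1))))) NOR ((((A5 NOR A1) NOR (A5 NOR A1)) NOR ((A5 NOR A1) NOR (A5 NOR A1))) NOR ((((A5 NOR A5) NOR (A1 NOR A1)) NOR ((A5 NOR A5) NOR (A1 NOR A1))) NOR (((A5 NOR A5) NOR (A1 NOR A1)) NOR ((A5 NOR A5) NOR (A1 NOR A1)))))) NOR (((((A2 NOR A1) NOR (A2 NOR A1)) NOR ((A2 NOR A1) NOR (A2 NOR A1))) NOR ((((A2 NOR A2) NOR (A1 NOR A1)) NOR ((A2 NOR A2) NOR (A1 NOR A1))) NOR (((A2 NOR A2) NOR (A1 NOR A1)) NOR ((A2 NOR A2) NOR (A1 NOR A1))))) NOR ((((A2 NOR A1) NOR (A2 NOR A1)) NOR ((A2 NOR A1) NOR (A2 NOR A1))) NOR ((((A2 NOR A2) NOR (A1 NOR A1)) NOR ((A2 NOR A2) NOR (A1 NOR A1))) NOR (((A2 NOR A2) NOR (A1 NOR A1)) NOR ((A2 NOR A2) NOR (A1 NOR A1))))))) NOR ((((((A5 NOR A1) NOR (A5 NOR A1)) NOR ((A5 NOR A1) NOR (A5 NOR A1))) NOR ((((A5 NOR A5) NOR (A1 NOR A1)) NOR ((A5 NOR A5) NOR (A1 NOR A1))) NOR (((A5 NOR A5) NOR (A1 NOR A1)) NOR ((A5 NOR A5) NOR (A1 NOR A1))))) NOR ((((A5 NOR A1) NOR (A5 NOR A1)) NOR ((A5 NOR A1) NOR (A5 NOR A1))) NOR ((((A5 NOR A5) NOR (A1 NOR A1)) NOR ((A5 NOR A5) NOR (A1 NOR A1))) NOR (((A5 NOR A5) NOR (A1 NOR A1)) NOR ((A5 NOR A5) NOR (A1 NOR A1)))))) NOR (((((A2 NOR A1) NOR (A2 NOR A1)) NOR ((A2 NOR A1) NOR (A2 NOR A1))) NOR ((((A2 NOR A2) NOR (A1 NOR A1)) NOR ((A2 NOR A2) NOR (A1 NOR A1))) NOR (((A2 NOR A2) NOR (A1 NOR A1)) NOR ((A2 NOR A2) NOR (A1 NOR A1))))) NOR ((((A2 NOR A1) NOR (A2 NOR A1)) NOR ((A2 NOR A1) NOR (A2 NOR A1))) NOR ((((A2 NOR A2) NOR (A1 NOR A1)) NOR ((A2 NOR A2) NOR (A1 NOR A1))) NOR (((A2 NOR A2) NOR (A1 NOR A1)) NOR ((A2 NOR A2) NOR (A1 NOR A1))))))))))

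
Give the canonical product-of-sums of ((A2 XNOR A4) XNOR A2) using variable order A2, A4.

ΠM(0, 2) = (A2 OR A4) AND (NOT A2 OR A4)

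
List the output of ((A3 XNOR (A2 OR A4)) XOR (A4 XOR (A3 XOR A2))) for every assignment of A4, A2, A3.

A4 | A2 | A3 | Output
---------------------
0 | 0 | 0 | 1
0 | 0 | 1 | 1
0 | 1 | 0 | 1
0 | 1 | 1 | 1
1 | 0 | 0 | 1
1 | 0 | 1 | 1
1 | 1 | 0 | 0
1 | 1 | 1 | 0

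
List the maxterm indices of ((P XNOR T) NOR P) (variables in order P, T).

ΠM(0, 2, 3) = (P OR T) AND (NOT P OR T) AND (NOT P OR NOT T)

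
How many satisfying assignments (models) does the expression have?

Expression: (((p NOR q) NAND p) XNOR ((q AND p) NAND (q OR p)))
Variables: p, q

Satisfying assignments: (0,0), (0,1), (1,0)
Count: 3 out of 4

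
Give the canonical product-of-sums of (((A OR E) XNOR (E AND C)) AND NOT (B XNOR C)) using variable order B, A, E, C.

ΠM(0, 2, 4, 5, 6, 9, 10, 11, 12, 13, 14, 15) = (B OR A OR E OR C) AND (B OR A OR NOT E OR C) AND (B OR NOT A OR E OR C) AND (B OR NOT A OR E OR NOT C) AND (B OR NOT A OR NOT E OR C) AND (NOT B OR A OR E OR NOT C) AND (NOT B OR A OR NOT E OR C) AND (NOT B OR A OR NOT E OR NOT C) AND (NOT B OR NOT A OR E OR C) AND (NOT B OR NOT A OR E OR NOT C) AND (NOT B OR NOT A OR NOT E OR C) AND (NOT B OR NOT A OR NOT E OR NOT C)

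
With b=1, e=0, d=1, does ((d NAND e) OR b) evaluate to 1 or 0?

Substituting: ((1 NAND 0) OR 1)
= 1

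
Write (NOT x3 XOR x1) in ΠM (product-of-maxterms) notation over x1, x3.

ΠM(1, 2) = (x1 OR NOT x3) AND (NOT x1 OR x3)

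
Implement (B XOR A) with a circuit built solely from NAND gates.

((B NAND (B NAND A)) NAND (A NAND (B NAND A)))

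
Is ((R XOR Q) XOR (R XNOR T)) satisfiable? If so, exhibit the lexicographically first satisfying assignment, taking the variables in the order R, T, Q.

R=0, T=0, Q=0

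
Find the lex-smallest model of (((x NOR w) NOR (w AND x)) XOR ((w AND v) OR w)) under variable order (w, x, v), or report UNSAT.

w=0, x=1, v=0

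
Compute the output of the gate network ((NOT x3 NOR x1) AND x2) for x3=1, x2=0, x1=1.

Substituting: ((NOT 1 NOR 1) AND 0)
= 0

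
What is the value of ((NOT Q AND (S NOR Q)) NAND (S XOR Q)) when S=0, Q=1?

Substituting: ((NOT 1 AND (0 NOR 1)) NAND (0 XOR 1))
= 1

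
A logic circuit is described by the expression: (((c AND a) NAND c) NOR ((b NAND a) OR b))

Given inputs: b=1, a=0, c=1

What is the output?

Substituting: (((1 AND 0) NAND 1) NOR ((1 NAND 0) OR 1))
= 0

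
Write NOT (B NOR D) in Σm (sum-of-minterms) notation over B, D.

Σm(1, 2, 3) = (NOT B AND D) OR (B AND NOT D) OR (B AND D)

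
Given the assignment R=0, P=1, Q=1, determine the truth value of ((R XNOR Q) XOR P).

Substituting: ((0 XNOR 1) XOR 1)
= 1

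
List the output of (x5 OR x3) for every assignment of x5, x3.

x5 | x3 | Output
----------------
0 | 0 | 0
0 | 1 | 1
1 | 0 | 1
1 | 1 | 1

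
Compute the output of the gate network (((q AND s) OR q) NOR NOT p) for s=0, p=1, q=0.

Substituting: (((0 AND 0) OR 0) NOR NOT 1)
= 1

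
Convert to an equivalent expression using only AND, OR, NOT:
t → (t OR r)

NOT t OR (t OR r)
(Implication elimination: A → B = NOT A OR B)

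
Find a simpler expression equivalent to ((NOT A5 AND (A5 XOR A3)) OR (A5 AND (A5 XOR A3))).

By distribution ((E AND v) OR (E AND NOT v) = E):
= (A5 XOR A3)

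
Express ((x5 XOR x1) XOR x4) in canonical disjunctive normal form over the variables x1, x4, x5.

(NOT x1 AND NOT x4 AND x5) OR (NOT x1 AND x4 AND NOT x5) OR (x1 AND NOT x4 AND NOT x5) OR (x1 AND x4 AND x5)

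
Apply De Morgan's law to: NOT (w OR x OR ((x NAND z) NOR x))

NOT w AND NOT x AND NOT ((x NAND z) NOR x)
De Morgan's: NOT(OR of terms) = AND of negations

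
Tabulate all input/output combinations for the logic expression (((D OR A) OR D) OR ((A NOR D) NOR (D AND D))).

D | A | Output
--------------
0 | 0 | 0
0 | 1 | 1
1 | 0 | 1
1 | 1 | 1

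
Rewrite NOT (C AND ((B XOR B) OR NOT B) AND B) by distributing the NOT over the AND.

NOT C OR NOT ((B XOR B) OR NOT B) OR NOT B
De Morgan's: NOT(AND of terms) = OR of negations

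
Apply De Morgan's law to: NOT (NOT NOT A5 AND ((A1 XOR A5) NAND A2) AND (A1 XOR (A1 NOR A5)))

NOT A5 OR NOT ((A1 XOR A5) NAND A2) OR NOT (A1 XOR (A1 NOR A5))
De Morgan's: NOT(AND of terms) = OR of negations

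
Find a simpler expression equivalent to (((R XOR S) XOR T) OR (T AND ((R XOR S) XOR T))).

By absorption (E OR (E AND v) = E):
= ((R XOR S) XOR T)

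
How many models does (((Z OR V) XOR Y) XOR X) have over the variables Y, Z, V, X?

Satisfying assignments: (0,0,0,1), (0,0,1,0), (0,1,0,0), (0,1,1,0), (1,0,0,0), (1,0,1,1), (1,1,0,1), (1,1,1,1)
Count: 8 out of 16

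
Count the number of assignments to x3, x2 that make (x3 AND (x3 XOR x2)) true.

Satisfying assignments: (1,0)
Count: 1 out of 4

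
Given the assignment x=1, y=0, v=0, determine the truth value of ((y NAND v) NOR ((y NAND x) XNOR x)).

Substituting: ((0 NAND 0) NOR ((0 NAND 1) XNOR 1))
= 0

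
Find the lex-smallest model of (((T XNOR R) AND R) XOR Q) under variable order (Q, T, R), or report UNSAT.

Q=0, T=1, R=1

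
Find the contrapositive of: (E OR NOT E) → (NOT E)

Contrapositive: E → NOT (E OR NOT E)
Note: A statement and its contrapositive are logically equivalent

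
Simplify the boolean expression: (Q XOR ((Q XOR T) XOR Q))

By XOR self-cancellation ((E XOR v) XOR v = E):
= (Q XOR T)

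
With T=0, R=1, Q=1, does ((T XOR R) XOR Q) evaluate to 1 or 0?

Substituting: ((0 XOR 1) XOR 1)
= 0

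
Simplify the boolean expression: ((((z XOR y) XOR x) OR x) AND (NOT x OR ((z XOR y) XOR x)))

By distribution ((E OR v) AND (E OR NOT v) = E):
= ((z XOR y) XOR x)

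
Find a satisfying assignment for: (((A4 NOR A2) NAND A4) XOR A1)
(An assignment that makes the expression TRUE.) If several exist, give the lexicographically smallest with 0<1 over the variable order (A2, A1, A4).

A2=0, A1=0, A4=0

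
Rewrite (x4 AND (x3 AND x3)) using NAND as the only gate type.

((x4 NAND ((x3 NAND x3) NAND (x3 NAND x3))) NAND (x4 NAND ((x3 NAND x3) NAND (x3 NAND x3))))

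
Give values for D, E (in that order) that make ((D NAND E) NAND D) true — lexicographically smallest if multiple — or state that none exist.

D=0, E=0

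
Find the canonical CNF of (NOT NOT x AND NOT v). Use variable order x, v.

(x OR v) AND (x OR NOT v) AND (NOT x OR NOT v)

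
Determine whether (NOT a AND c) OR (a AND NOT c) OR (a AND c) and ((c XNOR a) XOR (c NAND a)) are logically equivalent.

Yes, they are equivalent — the two output columns agree on all 4 assignments:
a | c | Expression 1 | Expression 2
-----------------------------------
0 | 0 | 0 | 0
0 | 1 | 1 | 1
1 | 0 | 1 | 1
1 | 1 | 1 | 1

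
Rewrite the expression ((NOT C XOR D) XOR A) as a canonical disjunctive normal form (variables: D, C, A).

(NOT D AND NOT C AND NOT A) OR (NOT D AND C AND A) OR (D AND NOT C AND A) OR (D AND C AND NOT A)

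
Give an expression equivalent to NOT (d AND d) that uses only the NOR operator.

(((d NOR d) NOR (d NOR d)) NOR ((d NOR d) NOR (d NOR d)))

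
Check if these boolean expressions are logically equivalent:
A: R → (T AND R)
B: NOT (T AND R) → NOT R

Yes, Contrapositive is always equivalent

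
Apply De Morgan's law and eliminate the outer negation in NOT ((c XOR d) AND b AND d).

NOT (c XOR d) OR NOT b OR NOT d
De Morgan's: NOT(AND of terms) = OR of negations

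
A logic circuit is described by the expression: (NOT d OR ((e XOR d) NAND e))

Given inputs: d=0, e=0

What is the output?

Substituting: (NOT 0 OR ((0 XOR 0) NAND 0))
= 1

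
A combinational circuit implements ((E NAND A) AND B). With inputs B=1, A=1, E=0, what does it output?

Substituting: ((0 NAND 1) AND 1)
= 1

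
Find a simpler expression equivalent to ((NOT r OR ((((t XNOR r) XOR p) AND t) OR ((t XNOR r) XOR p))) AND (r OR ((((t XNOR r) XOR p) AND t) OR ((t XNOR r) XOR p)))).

By distribution ((E OR v) AND (E OR NOT v) = E) then absorption (E OR (E AND v) = E):
= ((t XNOR r) XOR p)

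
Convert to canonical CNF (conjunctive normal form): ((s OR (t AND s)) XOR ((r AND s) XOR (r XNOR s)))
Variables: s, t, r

(s OR t OR NOT r) AND (s OR NOT t OR NOT r)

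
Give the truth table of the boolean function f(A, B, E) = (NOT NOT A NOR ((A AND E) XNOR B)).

A | B | E | Output
------------------
0 | 0 | 0 | 0
0 | 0 | 1 | 0
0 | 1 | 0 | 1
0 | 1 | 1 | 1
1 | 0 | 0 | 0
1 | 0 | 1 | 0
1 | 1 | 0 | 0
1 | 1 | 1 | 0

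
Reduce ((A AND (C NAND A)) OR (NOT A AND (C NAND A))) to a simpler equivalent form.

By distribution ((E AND v) OR (E AND NOT v) = E):
= (C NAND A)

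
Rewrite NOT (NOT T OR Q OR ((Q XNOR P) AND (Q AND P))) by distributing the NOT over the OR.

T AND NOT Q AND NOT ((Q XNOR P) AND (Q AND P))
De Morgan's: NOT(OR of terms) = AND of negations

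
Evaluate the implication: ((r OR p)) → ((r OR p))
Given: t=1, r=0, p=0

Antecedent ((r OR p)) = 0; consequent ((r OR p)) = 0.
0 → 0 = 1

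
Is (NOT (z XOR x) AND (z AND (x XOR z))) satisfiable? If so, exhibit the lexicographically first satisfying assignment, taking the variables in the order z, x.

UNSATISFIABLE - no assignment makes this expression true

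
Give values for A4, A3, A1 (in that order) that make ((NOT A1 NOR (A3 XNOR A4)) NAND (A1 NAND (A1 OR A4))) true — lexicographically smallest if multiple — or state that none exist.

A4=0, A3=0, A1=0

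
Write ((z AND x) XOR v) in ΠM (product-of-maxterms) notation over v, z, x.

ΠM(0, 1, 2, 7) = (v OR z OR x) AND (v OR z OR NOT x) AND (v OR NOT z OR x) AND (NOT v OR NOT z OR NOT x)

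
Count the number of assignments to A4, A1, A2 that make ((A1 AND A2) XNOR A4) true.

Satisfying assignments: (0,0,0), (0,0,1), (0,1,0), (1,1,1)
Count: 4 out of 8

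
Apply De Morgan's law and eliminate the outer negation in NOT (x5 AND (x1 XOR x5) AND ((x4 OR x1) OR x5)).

NOT x5 OR NOT (x1 XOR x5) OR NOT ((x4 OR x1) OR x5)
De Morgan's: NOT(AND of terms) = OR of negations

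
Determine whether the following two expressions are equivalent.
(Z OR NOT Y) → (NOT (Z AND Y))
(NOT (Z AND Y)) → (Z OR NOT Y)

No, Converse is not equivalent to original (counterexample: Y=1, Z=0, V=0)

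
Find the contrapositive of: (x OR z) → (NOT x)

Contrapositive: x → NOT (x OR z)
Note: A statement and its contrapositive are logically equivalent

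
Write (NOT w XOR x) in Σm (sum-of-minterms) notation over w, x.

Σm(0, 3) = (NOT w AND NOT x) OR (w AND x)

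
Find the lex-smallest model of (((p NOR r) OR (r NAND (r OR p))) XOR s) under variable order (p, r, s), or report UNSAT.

p=0, r=0, s=0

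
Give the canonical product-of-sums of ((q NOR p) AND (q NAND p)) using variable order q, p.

ΠM(1, 2, 3) = (q OR NOT p) AND (NOT q OR p) AND (NOT q OR NOT p)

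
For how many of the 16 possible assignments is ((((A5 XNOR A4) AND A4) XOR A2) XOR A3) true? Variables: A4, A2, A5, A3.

Satisfying assignments: (0,0,0,1), (0,0,1,1), (0,1,0,0), (0,1,1,0), (1,0,0,1), (1,0,1,0), (1,1,0,0), (1,1,1,1)
Count: 8 out of 16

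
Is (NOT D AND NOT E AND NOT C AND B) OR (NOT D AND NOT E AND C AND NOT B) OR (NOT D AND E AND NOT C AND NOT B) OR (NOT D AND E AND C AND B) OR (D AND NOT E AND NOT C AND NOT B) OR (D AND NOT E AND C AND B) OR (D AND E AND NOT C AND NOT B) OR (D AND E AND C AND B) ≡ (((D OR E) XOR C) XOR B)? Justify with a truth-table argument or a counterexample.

Yes, they are equivalent — the two output columns agree on all 16 assignments:
D | E | C | B | Expression 1 | Expression 2
-------------------------------------------
0 | 0 | 0 | 0 | 0 | 0
0 | 0 | 0 | 1 | 1 | 1
0 | 0 | 1 | 0 | 1 | 1
0 | 0 | 1 | 1 | 0 | 0
0 | 1 | 0 | 0 | 1 | 1
0 | 1 | 0 | 1 | 0 | 0
0 | 1 | 1 | 0 | 0 | 0
0 | 1 | 1 | 1 | 1 | 1
1 | 0 | 0 | 0 | 1 | 1
1 | 0 | 0 | 1 | 0 | 0
1 | 0 | 1 | 0 | 0 | 0
1 | 0 | 1 | 1 | 1 | 1
1 | 1 | 0 | 0 | 1 | 1
1 | 1 | 0 | 1 | 0 | 0
1 | 1 | 1 | 0 | 0 | 0
1 | 1 | 1 | 1 | 1 | 1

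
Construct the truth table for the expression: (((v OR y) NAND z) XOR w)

v | y | w | z | Output
----------------------
0 | 0 | 0 | 0 | 1
0 | 0 | 0 | 1 | 1
0 | 0 | 1 | 0 | 0
0 | 0 | 1 | 1 | 0
0 | 1 | 0 | 0 | 1
0 | 1 | 0 | 1 | 0
0 | 1 | 1 | 0 | 0
0 | 1 | 1 | 1 | 1
1 | 0 | 0 | 0 | 1
1 | 0 | 0 | 1 | 0
1 | 0 | 1 | 0 | 0
1 | 0 | 1 | 1 | 1
1 | 1 | 0 | 0 | 1
1 | 1 | 0 | 1 | 0
1 | 1 | 1 | 0 | 0
1 | 1 | 1 | 1 | 1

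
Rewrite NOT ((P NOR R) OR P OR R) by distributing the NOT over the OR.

NOT (P NOR R) AND NOT P AND NOT R
De Morgan's: NOT(OR of terms) = AND of negations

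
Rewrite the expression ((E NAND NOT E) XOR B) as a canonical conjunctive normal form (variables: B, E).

(NOT B OR E) AND (NOT B OR NOT E)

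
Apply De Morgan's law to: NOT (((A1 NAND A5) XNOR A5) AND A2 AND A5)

NOT ((A1 NAND A5) XNOR A5) OR NOT A2 OR NOT A5
De Morgan's: NOT(AND of terms) = OR of negations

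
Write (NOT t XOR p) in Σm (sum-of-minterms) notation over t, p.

Σm(0, 3) = (NOT t AND NOT p) OR (t AND p)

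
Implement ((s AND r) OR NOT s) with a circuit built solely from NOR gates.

((((s NOR s) NOR (r NOR r)) NOR (s NOR s)) NOR (((s NOR s) NOR (r NOR r)) NOR (s NOR s)))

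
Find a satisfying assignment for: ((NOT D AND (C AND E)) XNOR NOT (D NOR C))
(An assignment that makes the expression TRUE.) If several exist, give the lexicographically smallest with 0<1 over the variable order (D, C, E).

D=0, C=0, E=0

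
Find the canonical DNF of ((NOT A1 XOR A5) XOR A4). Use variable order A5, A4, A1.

(NOT A5 AND NOT A4 AND NOT A1) OR (NOT A5 AND A4 AND A1) OR (A5 AND NOT A4 AND A1) OR (A5 AND A4 AND NOT A1)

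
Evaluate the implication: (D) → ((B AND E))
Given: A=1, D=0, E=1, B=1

Antecedent (D) = 0; consequent ((B AND E)) = 1.
0 → 1 = 1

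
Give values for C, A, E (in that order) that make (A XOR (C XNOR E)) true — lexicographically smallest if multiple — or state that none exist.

C=0, A=0, E=0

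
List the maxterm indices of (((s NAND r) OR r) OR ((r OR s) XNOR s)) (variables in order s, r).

ΠM() = TRUE (no maxterms)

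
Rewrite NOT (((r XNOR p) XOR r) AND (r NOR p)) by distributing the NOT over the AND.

NOT ((r XNOR p) XOR r) OR NOT (r NOR p)
De Morgan's: NOT(AND of terms) = OR of negations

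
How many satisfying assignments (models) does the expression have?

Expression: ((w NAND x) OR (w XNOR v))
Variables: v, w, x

Satisfying assignments: (0,0,0), (0,0,1), (0,1,0), (1,0,0), (1,0,1), (1,1,0), (1,1,1)
Count: 7 out of 8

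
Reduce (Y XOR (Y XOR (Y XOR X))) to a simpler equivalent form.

By XOR self-cancellation ((E XOR v) XOR v = E):
= (Y XOR X)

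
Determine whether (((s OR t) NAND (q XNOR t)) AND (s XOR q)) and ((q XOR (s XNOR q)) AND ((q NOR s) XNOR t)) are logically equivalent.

No. Counterexample: with q=0, t=1, s=0, Expression 1 = 0 but Expression 2 = 1.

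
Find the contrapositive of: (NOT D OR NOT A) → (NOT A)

Contrapositive: A → NOT (NOT D OR NOT A)
Note: A statement and its contrapositive are logically equivalent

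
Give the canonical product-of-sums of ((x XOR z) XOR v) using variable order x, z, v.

ΠM(0, 3, 5, 6) = (x OR z OR v) AND (x OR NOT z OR NOT v) AND (NOT x OR z OR NOT v) AND (NOT x OR NOT z OR v)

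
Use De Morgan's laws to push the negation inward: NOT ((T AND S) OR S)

NOT (T AND S) AND NOT S
De Morgan's: NOT(OR of terms) = AND of negations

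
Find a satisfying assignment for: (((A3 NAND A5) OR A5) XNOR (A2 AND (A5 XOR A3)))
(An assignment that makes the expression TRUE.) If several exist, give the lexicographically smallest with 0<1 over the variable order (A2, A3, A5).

A2=1, A3=0, A5=1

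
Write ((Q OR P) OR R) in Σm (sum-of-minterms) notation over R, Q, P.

Σm(1, 2, 3, 4, 5, 6, 7) = (NOT R AND NOT Q AND P) OR (NOT R AND Q AND NOT P) OR (NOT R AND Q AND P) OR (R AND NOT Q AND NOT P) OR (R AND NOT Q AND P) OR (R AND Q AND NOT P) OR (R AND Q AND P)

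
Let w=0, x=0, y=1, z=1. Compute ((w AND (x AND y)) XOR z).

Substituting: ((0 AND (0 AND 1)) XOR 1)
= 1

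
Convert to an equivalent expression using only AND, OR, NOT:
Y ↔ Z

(Y AND Z) OR (NOT Y AND NOT Z)
(Biconditional = both true or both false)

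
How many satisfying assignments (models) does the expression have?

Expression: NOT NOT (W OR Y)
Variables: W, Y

Satisfying assignments: (0,1), (1,0), (1,1)
Count: 3 out of 4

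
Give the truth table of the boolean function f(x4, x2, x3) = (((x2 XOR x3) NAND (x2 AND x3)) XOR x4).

x4 | x2 | x3 | Output
---------------------
0 | 0 | 0 | 1
0 | 0 | 1 | 1
0 | 1 | 0 | 1
0 | 1 | 1 | 1
1 | 0 | 0 | 0
1 | 0 | 1 | 0
1 | 1 | 0 | 0
1 | 1 | 1 | 0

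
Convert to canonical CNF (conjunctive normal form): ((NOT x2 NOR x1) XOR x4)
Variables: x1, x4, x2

(x1 OR x4 OR x2) AND (x1 OR NOT x4 OR NOT x2) AND (NOT x1 OR x4 OR x2) AND (NOT x1 OR x4 OR NOT x2)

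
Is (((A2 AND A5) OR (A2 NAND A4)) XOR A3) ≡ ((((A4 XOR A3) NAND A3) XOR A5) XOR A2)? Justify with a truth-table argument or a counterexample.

No. Counterexample: with A5=0, A3=0, A4=0, A2=1, Expression 1 = 1 but Expression 2 = 0.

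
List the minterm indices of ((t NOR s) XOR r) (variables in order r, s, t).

Σm(0, 5, 6, 7) = (NOT r AND NOT s AND NOT t) OR (r AND NOT s AND t) OR (r AND s AND NOT t) OR (r AND s AND t)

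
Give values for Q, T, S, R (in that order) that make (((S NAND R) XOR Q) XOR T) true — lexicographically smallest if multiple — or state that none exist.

Q=0, T=0, S=0, R=0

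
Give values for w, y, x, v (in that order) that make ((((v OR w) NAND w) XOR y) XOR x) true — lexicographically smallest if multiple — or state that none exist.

w=0, y=0, x=0, v=0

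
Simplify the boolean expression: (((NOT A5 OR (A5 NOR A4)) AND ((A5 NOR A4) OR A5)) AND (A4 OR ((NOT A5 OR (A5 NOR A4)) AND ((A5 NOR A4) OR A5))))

By absorption (E AND (E OR v) = E) then distribution ((E OR v) AND (E OR NOT v) = E):
= (A5 NOR A4)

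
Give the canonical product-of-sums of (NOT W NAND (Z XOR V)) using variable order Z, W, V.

ΠM(1, 4) = (Z OR W OR NOT V) AND (NOT Z OR W OR V)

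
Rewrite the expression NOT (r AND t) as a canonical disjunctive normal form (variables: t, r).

(NOT t AND NOT r) OR (NOT t AND r) OR (t AND NOT r)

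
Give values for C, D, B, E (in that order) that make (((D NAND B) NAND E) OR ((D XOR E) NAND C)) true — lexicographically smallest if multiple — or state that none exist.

C=0, D=0, B=0, E=0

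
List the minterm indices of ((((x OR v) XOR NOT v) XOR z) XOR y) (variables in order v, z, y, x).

Σm(0, 3, 5, 6, 8, 9, 14, 15) = (NOT v AND NOT z AND NOT y AND NOT x) OR (NOT v AND NOT z AND y AND x) OR (NOT v AND z AND NOT y AND x) OR (NOT v AND z AND y AND NOT x) OR (v AND NOT z AND NOT y AND NOT x) OR (v AND NOT z AND NOT y AND x) OR (v AND z AND y AND NOT x) OR (v AND z AND y AND x)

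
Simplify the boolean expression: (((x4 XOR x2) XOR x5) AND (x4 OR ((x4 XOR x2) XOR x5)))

By absorption (E AND (E OR v) = E):
= ((x4 XOR x2) XOR x5)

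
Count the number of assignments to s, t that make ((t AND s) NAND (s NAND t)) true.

Satisfying assignments: (0,0), (0,1), (1,0), (1,1)
Count: 4 out of 4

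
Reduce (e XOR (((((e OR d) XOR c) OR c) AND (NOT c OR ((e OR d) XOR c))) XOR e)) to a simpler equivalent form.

By XOR self-cancellation ((E XOR v) XOR v = E) then distribution ((E OR v) AND (E OR NOT v) = E):
= ((e OR d) XOR c)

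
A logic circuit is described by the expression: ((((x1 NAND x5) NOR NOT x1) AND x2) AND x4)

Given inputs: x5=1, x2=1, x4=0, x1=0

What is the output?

Substituting: ((((0 NAND 1) NOR NOT 0) AND 1) AND 0)
= 0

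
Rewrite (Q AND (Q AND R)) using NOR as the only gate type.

((Q NOR Q) NOR (((Q NOR Q) NOR (R NOR R)) NOR ((Q NOR Q) NOR (R NOR R))))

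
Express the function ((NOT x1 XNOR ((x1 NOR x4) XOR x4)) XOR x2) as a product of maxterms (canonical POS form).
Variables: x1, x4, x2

ΠM(1, 3, 5, 6) = (x1 OR x4 OR NOT x2) AND (x1 OR NOT x4 OR NOT x2) AND (NOT x1 OR x4 OR NOT x2) AND (NOT x1 OR NOT x4 OR x2)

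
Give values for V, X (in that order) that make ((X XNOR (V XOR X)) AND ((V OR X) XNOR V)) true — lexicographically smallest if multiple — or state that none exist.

V=0, X=0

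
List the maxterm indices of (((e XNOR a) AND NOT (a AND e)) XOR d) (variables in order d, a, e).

ΠM(1, 2, 3, 4) = (d OR a OR NOT e) AND (d OR NOT a OR e) AND (d OR NOT a OR NOT e) AND (NOT d OR a OR e)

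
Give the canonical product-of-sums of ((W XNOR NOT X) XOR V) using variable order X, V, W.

ΠM(0, 3, 5, 6) = (X OR V OR W) AND (X OR NOT V OR NOT W) AND (NOT X OR V OR NOT W) AND (NOT X OR NOT V OR W)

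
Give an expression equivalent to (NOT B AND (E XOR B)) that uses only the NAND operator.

(((B NAND B) NAND ((E NAND (E NAND B)) NAND (B NAND (E NAND B)))) NAND ((B NAND B) NAND ((E NAND (E NAND B)) NAND (B NAND (E NAND B)))))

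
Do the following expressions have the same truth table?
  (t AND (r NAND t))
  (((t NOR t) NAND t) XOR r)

No. Counterexample: with r=0, t=0, Expression 1 = 0 but Expression 2 = 1.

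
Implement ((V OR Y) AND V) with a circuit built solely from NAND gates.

((((V NAND V) NAND (Y NAND Y)) NAND V) NAND (((V NAND V) NAND (Y NAND Y)) NAND V))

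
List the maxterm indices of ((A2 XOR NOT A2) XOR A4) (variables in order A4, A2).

ΠM(2, 3) = (NOT A4 OR A2) AND (NOT A4 OR NOT A2)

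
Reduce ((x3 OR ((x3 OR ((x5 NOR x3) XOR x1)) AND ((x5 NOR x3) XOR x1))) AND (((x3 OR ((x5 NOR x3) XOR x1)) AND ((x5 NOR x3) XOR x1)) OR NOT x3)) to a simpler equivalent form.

By distribution ((E OR v) AND (E OR NOT v) = E) then absorption (E AND (E OR v) = E):
= ((x5 NOR x3) XOR x1)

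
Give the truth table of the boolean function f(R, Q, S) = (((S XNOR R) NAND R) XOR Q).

R | Q | S | Output
------------------
0 | 0 | 0 | 1
0 | 0 | 1 | 1
0 | 1 | 0 | 0
0 | 1 | 1 | 0
1 | 0 | 0 | 1
1 | 0 | 1 | 0
1 | 1 | 0 | 0
1 | 1 | 1 | 1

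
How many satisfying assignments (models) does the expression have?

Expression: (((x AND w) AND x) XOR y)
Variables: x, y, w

Satisfying assignments: (0,1,0), (0,1,1), (1,0,1), (1,1,0)
Count: 4 out of 8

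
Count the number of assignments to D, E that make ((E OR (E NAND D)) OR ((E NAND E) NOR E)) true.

Satisfying assignments: (0,0), (0,1), (1,0), (1,1)
Count: 4 out of 4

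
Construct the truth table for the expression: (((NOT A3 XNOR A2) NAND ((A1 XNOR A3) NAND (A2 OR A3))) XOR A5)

A1 | A5 | A3 | A2 | Output
--------------------------
0 | 0 | 0 | 0 | 1
0 | 0 | 0 | 1 | 1
0 | 0 | 1 | 0 | 0
0 | 0 | 1 | 1 | 1
0 | 1 | 0 | 0 | 0
0 | 1 | 0 | 1 | 0
0 | 1 | 1 | 0 | 1
0 | 1 | 1 | 1 | 0
1 | 0 | 0 | 0 | 1
1 | 0 | 0 | 1 | 0
1 | 0 | 1 | 0 | 1
1 | 0 | 1 | 1 | 1
1 | 1 | 0 | 0 | 0
1 | 1 | 0 | 1 | 1
1 | 1 | 1 | 0 | 0
1 | 1 | 1 | 1 | 0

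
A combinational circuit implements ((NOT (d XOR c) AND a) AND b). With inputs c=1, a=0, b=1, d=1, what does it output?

Substituting: ((NOT (1 XOR 1) AND 0) AND 1)
= 0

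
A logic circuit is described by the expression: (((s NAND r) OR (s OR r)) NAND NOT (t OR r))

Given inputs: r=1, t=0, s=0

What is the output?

Substituting: (((0 NAND 1) OR (0 OR 1)) NAND NOT (0 OR 1))
= 1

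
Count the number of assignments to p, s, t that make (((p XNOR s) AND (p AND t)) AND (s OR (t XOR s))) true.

Satisfying assignments: (1,1,1)
Count: 1 out of 8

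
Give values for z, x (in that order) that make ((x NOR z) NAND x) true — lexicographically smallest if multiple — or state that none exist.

z=0, x=0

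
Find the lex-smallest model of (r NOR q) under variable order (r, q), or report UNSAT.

r=0, q=0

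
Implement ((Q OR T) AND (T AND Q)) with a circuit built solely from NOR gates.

((((Q NOR T) NOR (Q NOR T)) NOR ((Q NOR T) NOR (Q NOR T))) NOR (((T NOR T) NOR (Q NOR Q)) NOR ((T NOR T) NOR (Q NOR Q))))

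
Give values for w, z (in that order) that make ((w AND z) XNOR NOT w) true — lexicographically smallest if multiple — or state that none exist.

w=1, z=0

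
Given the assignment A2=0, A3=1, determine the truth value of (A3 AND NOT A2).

Substituting: (1 AND NOT 0)
= 1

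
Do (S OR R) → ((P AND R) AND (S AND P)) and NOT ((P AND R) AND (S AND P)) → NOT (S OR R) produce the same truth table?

Yes, Contrapositive is always equivalent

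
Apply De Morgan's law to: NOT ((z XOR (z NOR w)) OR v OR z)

NOT (z XOR (z NOR w)) AND NOT v AND NOT z
De Morgan's: NOT(OR of terms) = AND of negations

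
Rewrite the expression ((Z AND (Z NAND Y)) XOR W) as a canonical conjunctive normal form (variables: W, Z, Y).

(W OR Z OR Y) AND (W OR Z OR NOT Y) AND (W OR NOT Z OR NOT Y) AND (NOT W OR NOT Z OR Y)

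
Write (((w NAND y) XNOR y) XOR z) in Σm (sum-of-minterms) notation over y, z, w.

Σm(2, 3, 4, 7) = (NOT y AND z AND NOT w) OR (NOT y AND z AND w) OR (y AND NOT z AND NOT w) OR (y AND z AND w)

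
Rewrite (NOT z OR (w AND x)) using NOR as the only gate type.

(((z NOR z) NOR ((w NOR w) NOR (x NOR x))) NOR ((z NOR z) NOR ((w NOR w) NOR (x NOR x))))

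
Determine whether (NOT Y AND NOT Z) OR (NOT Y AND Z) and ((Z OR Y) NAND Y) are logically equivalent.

Yes, they are equivalent — the two output columns agree on all 4 assignments:
Y | Z | Expression 1 | Expression 2
-----------------------------------
0 | 0 | 1 | 1
0 | 1 | 1 | 1
1 | 0 | 0 | 0
1 | 1 | 0 | 0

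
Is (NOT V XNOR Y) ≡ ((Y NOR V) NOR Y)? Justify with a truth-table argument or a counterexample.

No. Counterexample: with V=0, Y=1, Expression 1 = 1 but Expression 2 = 0.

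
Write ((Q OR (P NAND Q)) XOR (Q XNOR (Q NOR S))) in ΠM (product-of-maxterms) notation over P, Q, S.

ΠM(1, 5) = (P OR Q OR NOT S) AND (NOT P OR Q OR NOT S)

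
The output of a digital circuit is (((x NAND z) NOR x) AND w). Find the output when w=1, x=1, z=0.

Substituting: (((1 NAND 0) NOR 1) AND 1)
= 0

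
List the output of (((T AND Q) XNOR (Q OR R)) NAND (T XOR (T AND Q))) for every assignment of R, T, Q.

R | T | Q | Output
------------------
0 | 0 | 0 | 1
0 | 0 | 1 | 1
0 | 1 | 0 | 0
0 | 1 | 1 | 1
1 | 0 | 0 | 1
1 | 0 | 1 | 1
1 | 1 | 0 | 1
1 | 1 | 1 | 1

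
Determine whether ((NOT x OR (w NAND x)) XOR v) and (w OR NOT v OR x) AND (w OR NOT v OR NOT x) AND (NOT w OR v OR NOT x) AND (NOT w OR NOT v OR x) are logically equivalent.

Yes, they are equivalent — the two output columns agree on all 8 assignments:
w | v | x | Expression 1 | Expression 2
---------------------------------------
0 | 0 | 0 | 1 | 1
0 | 0 | 1 | 1 | 1
0 | 1 | 0 | 0 | 0
0 | 1 | 1 | 0 | 0
1 | 0 | 0 | 1 | 1
1 | 0 | 1 | 0 | 0
1 | 1 | 0 | 0 | 0
1 | 1 | 1 | 1 | 1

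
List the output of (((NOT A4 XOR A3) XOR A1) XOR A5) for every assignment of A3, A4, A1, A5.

A3 | A4 | A1 | A5 | Output
--------------------------
0 | 0 | 0 | 0 | 1
0 | 0 | 0 | 1 | 0
0 | 0 | 1 | 0 | 0
0 | 0 | 1 | 1 | 1
0 | 1 | 0 | 0 | 0
0 | 1 | 0 | 1 | 1
0 | 1 | 1 | 0 | 1
0 | 1 | 1 | 1 | 0
1 | 0 | 0 | 0 | 0
1 | 0 | 0 | 1 | 1
1 | 0 | 1 | 0 | 1
1 | 0 | 1 | 1 | 0
1 | 1 | 0 | 0 | 1
1 | 1 | 0 | 1 | 0
1 | 1 | 1 | 0 | 0
1 | 1 | 1 | 1 | 1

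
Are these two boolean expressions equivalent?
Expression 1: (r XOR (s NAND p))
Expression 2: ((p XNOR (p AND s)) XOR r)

No. Counterexample: with s=0, r=0, p=1, Expression 1 = 1 but Expression 2 = 0.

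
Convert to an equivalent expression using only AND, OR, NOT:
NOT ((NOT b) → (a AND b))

(NOT b) AND NOT (a AND b)
(Negated implication: NOT(A → B) = A AND NOT B)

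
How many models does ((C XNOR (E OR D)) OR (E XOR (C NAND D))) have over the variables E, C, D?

Satisfying assignments: (0,0,0), (0,0,1), (0,1,0), (0,1,1), (1,1,0), (1,1,1)
Count: 6 out of 8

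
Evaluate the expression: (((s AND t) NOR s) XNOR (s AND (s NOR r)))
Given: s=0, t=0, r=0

Substituting: (((0 AND 0) NOR 0) XNOR (0 AND (0 NOR 0)))
= 0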